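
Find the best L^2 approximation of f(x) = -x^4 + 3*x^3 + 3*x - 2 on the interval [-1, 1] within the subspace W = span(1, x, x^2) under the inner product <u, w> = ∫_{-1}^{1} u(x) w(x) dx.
g(x) = -6*x^2/7 + 24*x/5 - 67/35

The best approximation g ∈ W is the orthogonal projection of f onto W. Writing g = a_0 + a_1 x + a_2 x^2, the coefficients solve the normal equations G · a = b where
  G_{ij} = <φ_i, φ_j> and b_i = <f, φ_i>, with φ_0 = 1, φ_1 = x, φ_2 = x^2.
G =
  [2, 0, 2/3]
  [0, 2/3, 0]
  [2/3, 0, 2/5],
b = (-22/5, 16/5, -34/21).
Solving gives a_0 = -67/35, a_1 = 24/5, a_2 = -6/7, so
  g(x) = -6*x^2/7 + 24*x/5 - 67/35.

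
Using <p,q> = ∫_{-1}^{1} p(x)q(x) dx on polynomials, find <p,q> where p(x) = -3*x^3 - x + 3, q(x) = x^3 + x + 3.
<p,q> = 1562/105

Expand the product: p(x)·q(x) = -3*x^6 - 4*x^4 - 6*x^3 - x^2 + 9.
∫_{-1}^{1} of each monomial x^k gives [2/(k+1) if k even, 0 if k odd]. Integrating term-by-term (or equivalently evaluating the antiderivative F(x) = -3*x^7/7 - 4*x^5/5 - 3*x^4/2 - x^3/3 + 9*x at the endpoints):
  F(1) − F(−1) = 1247/210 − (-1877/210) = 1562/105.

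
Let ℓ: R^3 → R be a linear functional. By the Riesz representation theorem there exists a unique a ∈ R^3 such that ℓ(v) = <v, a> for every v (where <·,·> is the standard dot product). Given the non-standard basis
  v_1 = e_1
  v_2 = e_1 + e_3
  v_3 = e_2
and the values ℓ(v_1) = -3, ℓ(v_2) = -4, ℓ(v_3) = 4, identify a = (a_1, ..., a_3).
a = (-3, 4, -1)

Write a = (a_1, ..., a_3) in the standard basis. For each basis vector v_i, ℓ(v_i) = <v_i, a> is a linear equation in the a_j's. Collect the n equations into a matrix system V a = ℓ, where row i of V is v_i (expressed in the standard basis). Since V is invertible (lower-triangular with 1s on the diagonal, up to permutation), solve by back-substitution:
  V =
[[1, 0, 0],
 [1, 0, 1],
 [0, 1, 0]]
  V a = (-3, -4, 4)
Solving gives a = (-3, 4, -1).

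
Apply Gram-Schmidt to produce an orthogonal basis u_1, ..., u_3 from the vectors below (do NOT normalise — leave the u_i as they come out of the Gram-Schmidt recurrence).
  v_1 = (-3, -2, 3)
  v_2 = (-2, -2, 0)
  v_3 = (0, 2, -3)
Orthogonal basis:
  u_1 = (-3, -2, 3)
  u_2 = (-7/11, -12/11, -15/11)
  u_3 = (-27/19, 27/19, -9/19)

Apply the Gram-Schmidt recurrence
  u_1 = v_1
  u_i = v_i − Σ_{j<i} ((v_i · u_j) / (u_j · u_j)) · u_j.

Step by step this gives:
  u_1 = (-3, -2, 3)
  u_2 = (-7/11, -12/11, -15/11)
  u_3 = (-27/19, 27/19, -9/19)

Orthogonality check:
  u_2 · u_1 = 0 (should be 0)
  u_3 · u_1 = 0 (should be 0)
  u_3 · u_2 = 0 (should be 0)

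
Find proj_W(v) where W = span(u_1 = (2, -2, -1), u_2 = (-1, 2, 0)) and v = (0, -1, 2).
proj_W(v) = (-2/3, -4/3, 4/3)

Set up U = [u_1 | ... | u_2] ∈ R^(3×2). The projector onto W = col(U) is P = U (U^T U)^(-1) U^T.
Compute U^T U =
  [9, -6]
  [-6, 5],
and U^T v = (0, -2).
Solve U^T U · c = U^T v for the coefficients: c = (-4/3, -2). The projection is proj_W(v) = U c.
Check: (v - proj_W(v)) · u_1 = 0  (should be 0).
Check: (v - proj_W(v)) · u_2 = 0  (should be 0).
Result: proj_W(v) = (-2/3, -4/3, 4/3).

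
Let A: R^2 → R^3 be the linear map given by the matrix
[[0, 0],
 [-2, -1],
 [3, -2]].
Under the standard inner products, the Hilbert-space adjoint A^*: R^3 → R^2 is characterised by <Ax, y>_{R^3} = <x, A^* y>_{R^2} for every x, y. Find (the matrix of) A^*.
A^* = A^T =
[[0, -2, 3],
 [0, -1, -2]]

For real matrices with standard dot products, the defining identity <Ax, y> = <x, A^* y> gives (Ax)^T y = x^T (A^*) y, i.e. x^T A^T y = x^T (A^*) y. Since this holds for all x, y, we must have A^* = A^T. Therefore
A^* =
[[0, -2, 3],
 [0, -1, -2]].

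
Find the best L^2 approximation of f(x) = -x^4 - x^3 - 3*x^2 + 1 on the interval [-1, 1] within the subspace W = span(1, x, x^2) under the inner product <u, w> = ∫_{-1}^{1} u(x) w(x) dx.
g(x) = -27*x^2/7 - 3*x/5 + 38/35

The best approximation g ∈ W is the orthogonal projection of f onto W. Writing g = a_0 + a_1 x + a_2 x^2, the coefficients solve the normal equations G · a = b where
  G_{ij} = <φ_i, φ_j> and b_i = <f, φ_i>, with φ_0 = 1, φ_1 = x, φ_2 = x^2.
G =
  [2, 0, 2/3]
  [0, 2/3, 0]
  [2/3, 0, 2/5],
b = (-2/5, -2/5, -86/105).
Solving gives a_0 = 38/35, a_1 = -3/5, a_2 = -27/7, so
  g(x) = -27*x^2/7 - 3*x/5 + 38/35.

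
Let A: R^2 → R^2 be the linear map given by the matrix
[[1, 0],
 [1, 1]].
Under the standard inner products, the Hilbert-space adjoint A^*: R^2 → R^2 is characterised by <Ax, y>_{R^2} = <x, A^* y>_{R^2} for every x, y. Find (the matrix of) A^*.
A^* = A^T =
[[1, 1],
 [0, 1]]

For real matrices with standard dot products, the defining identity <Ax, y> = <x, A^* y> gives (Ax)^T y = x^T (A^*) y, i.e. x^T A^T y = x^T (A^*) y. Since this holds for all x, y, we must have A^* = A^T. Therefore
A^* =
[[1, 1],
 [0, 1]].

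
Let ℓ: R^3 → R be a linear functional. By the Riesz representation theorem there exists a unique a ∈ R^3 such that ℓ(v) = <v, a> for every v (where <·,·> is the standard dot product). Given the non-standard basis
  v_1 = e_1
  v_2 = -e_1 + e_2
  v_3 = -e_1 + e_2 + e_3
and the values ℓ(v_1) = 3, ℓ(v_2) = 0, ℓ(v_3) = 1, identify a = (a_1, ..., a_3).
a = (3, 3, 1)

Write a = (a_1, ..., a_3) in the standard basis. For each basis vector v_i, ℓ(v_i) = <v_i, a> is a linear equation in the a_j's. Collect the n equations into a matrix system V a = ℓ, where row i of V is v_i (expressed in the standard basis). Since V is invertible (lower-triangular with 1s on the diagonal, up to permutation), solve by back-substitution:
  V =
[[1, 0, 0],
 [-1, 1, 0],
 [-1, 1, 1]]
  V a = (3, 0, 1)
Solving gives a = (3, 3, 1).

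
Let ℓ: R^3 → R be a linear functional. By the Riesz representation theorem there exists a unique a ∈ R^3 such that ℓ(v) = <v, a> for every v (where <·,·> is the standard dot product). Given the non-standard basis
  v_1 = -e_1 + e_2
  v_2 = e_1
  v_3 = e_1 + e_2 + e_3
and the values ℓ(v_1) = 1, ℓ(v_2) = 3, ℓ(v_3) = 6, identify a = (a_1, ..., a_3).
a = (3, 4, -1)

Write a = (a_1, ..., a_3) in the standard basis. For each basis vector v_i, ℓ(v_i) = <v_i, a> is a linear equation in the a_j's. Collect the n equations into a matrix system V a = ℓ, where row i of V is v_i (expressed in the standard basis). Since V is invertible (lower-triangular with 1s on the diagonal, up to permutation), solve by back-substitution:
  V =
[[-1, 1, 0],
 [1, 0, 0],
 [1, 1, 1]]
  V a = (1, 3, 6)
Solving gives a = (3, 4, -1).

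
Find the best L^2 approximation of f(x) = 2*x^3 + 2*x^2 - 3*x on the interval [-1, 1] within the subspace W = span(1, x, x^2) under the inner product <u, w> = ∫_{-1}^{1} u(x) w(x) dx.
g(x) = 2*x^2 - 9*x/5

The best approximation g ∈ W is the orthogonal projection of f onto W. Writing g = a_0 + a_1 x + a_2 x^2, the coefficients solve the normal equations G · a = b where
  G_{ij} = <φ_i, φ_j> and b_i = <f, φ_i>, with φ_0 = 1, φ_1 = x, φ_2 = x^2.
G =
  [2, 0, 2/3]
  [0, 2/3, 0]
  [2/3, 0, 2/5],
b = (4/3, -6/5, 4/5).
Solving gives a_0 = 0, a_1 = -9/5, a_2 = 2, so
  g(x) = 2*x^2 - 9*x/5.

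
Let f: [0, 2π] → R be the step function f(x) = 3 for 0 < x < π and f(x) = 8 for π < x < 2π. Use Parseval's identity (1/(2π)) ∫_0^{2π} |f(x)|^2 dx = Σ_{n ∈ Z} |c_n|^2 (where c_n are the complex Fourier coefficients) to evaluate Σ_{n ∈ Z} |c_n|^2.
Σ |c_n|^2 = 73/2

Parseval equates the L^2 energy of f (normalised by 1/(2π)) with the ℓ^2 sum of its Fourier coefficients: (1/(2π)) ∫_0^{2π} |f|^2 = Σ |c_n|^2.
Compute the left side: (1/(2π)) [∫_0^π 3^2 dx + ∫_π^{2π} 8^2 dx] = (1/(2π)) · (9π + 64π) = (9 + 64)/2 = 73/2.
So Σ_{n ∈ Z} |c_n|^2 = 73/2.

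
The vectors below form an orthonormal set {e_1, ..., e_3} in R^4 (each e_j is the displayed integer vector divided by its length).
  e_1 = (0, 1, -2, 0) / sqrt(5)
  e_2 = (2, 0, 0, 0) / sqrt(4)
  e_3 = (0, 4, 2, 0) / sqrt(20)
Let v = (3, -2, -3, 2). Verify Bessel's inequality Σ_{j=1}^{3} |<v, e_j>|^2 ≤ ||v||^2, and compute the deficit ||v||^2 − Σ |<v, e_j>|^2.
Σ |<v, e_j>|^2 = 22; ||v||^2 = 26; deficit = 4

Write each e_j = u_j / sqrt(<u_j, u_j>) where u_j is the displayed integer vector. Then <v, e_j> = <v, u_j> / sqrt(<u_j, u_j>), so |<v, e_j>|^2 = <v, u_j>^2 / <u_j, u_j>.
Coefficients: <v, e_1> = 4/sqrt(5), <v, e_2> = 6/sqrt(4), <v, e_3> = -14/sqrt(20).
Square and sum: Σ |<v, e_j>|^2 = 22.
Compute ||v||^2 = v·v = 26.
Deficit = 26 − 22 = 4 ≥ 0, confirming Bessel's inequality. (The deficit equals ||v − Σ <v,e_j> e_j||^2, the squared distance from v to span{e_j}.)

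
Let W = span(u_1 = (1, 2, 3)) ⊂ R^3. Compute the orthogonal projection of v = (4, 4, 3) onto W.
proj_W(v) = (3/2, 3, 9/2)

Set up U = [u_1 | ... | u_1] ∈ R^(3×1). The projector onto W = col(U) is P = U (U^T U)^(-1) U^T.
Compute U^T U =
  [14],
and U^T v = (21).
Solve U^T U · c = U^T v for the coefficients: c = (3/2). The projection is proj_W(v) = U c.
Check: (v - proj_W(v)) · u_1 = 0  (should be 0).
Result: proj_W(v) = (3/2, 3, 9/2).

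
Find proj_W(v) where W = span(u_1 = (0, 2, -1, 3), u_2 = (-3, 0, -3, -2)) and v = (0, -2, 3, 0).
proj_W(v) = (441/299, -362/299, 622/299, -249/299)

Set up U = [u_1 | ... | u_2] ∈ R^(4×2). The projector onto W = col(U) is P = U (U^T U)^(-1) U^T.
Compute U^T U =
  [14, -3]
  [-3, 22],
and U^T v = (-7, -9).
Solve U^T U · c = U^T v for the coefficients: c = (-181/299, -147/299). The projection is proj_W(v) = U c.
Check: (v - proj_W(v)) · u_1 = 0  (should be 0).
Check: (v - proj_W(v)) · u_2 = 0  (should be 0).
Result: proj_W(v) = (441/299, -362/299, 622/299, -249/299).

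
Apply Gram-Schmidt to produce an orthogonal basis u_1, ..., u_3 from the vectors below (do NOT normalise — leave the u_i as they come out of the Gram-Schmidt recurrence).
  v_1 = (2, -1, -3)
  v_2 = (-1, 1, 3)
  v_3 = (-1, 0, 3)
Orthogonal basis:
  u_1 = (2, -1, -3)
  u_2 = (5/7, 1/7, 3/7)
  u_3 = (0, -9/10, 3/10)

Apply the Gram-Schmidt recurrence
  u_1 = v_1
  u_i = v_i − Σ_{j<i} ((v_i · u_j) / (u_j · u_j)) · u_j.

Step by step this gives:
  u_1 = (2, -1, -3)
  u_2 = (5/7, 1/7, 3/7)
  u_3 = (0, -9/10, 3/10)

Orthogonality check:
  u_2 · u_1 = 0 (should be 0)
  u_3 · u_1 = 0 (should be 0)
  u_3 · u_2 = 0 (should be 0)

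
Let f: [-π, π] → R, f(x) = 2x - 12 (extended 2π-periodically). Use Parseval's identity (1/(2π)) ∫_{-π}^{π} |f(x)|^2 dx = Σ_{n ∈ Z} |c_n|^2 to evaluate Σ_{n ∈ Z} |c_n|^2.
Σ |c_n|^2 = 4π^2/3 + 144

Expand and integrate term by term over [-π, π]:
  ∫ (2x)^2 dx = 4·(2π^3/3); ∫ 2·2·(-12)·x dx = 0 (odd integrand); ∫ (-12)^2 dx = 144·2π.
So (1/(2π)) ∫_{-π}^{π} (2x - 12)^2 dx = 4π^2/3 + 144 = 4π^2/3 + 144.
Parseval ⇒ Σ |c_n|^2 = 4π^2/3 + 144.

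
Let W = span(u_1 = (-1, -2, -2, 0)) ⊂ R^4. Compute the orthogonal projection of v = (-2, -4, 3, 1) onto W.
proj_W(v) = (-4/9, -8/9, -8/9, 0)

Set up U = [u_1 | ... | u_1] ∈ R^(4×1). The projector onto W = col(U) is P = U (U^T U)^(-1) U^T.
Compute U^T U =
  [9],
and U^T v = (4).
Solve U^T U · c = U^T v for the coefficients: c = (4/9). The projection is proj_W(v) = U c.
Check: (v - proj_W(v)) · u_1 = 0  (should be 0).
Result: proj_W(v) = (-4/9, -8/9, -8/9, 0).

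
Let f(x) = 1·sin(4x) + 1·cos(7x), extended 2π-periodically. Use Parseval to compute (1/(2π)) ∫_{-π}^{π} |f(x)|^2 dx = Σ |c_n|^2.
Σ |c_n|^2 = 1

Expand |f|^2 and use orthogonality of {sin(nx), cos(mx)} on [-π, π]:
  ∫_{-π}^{π} sin(nx)^2 dx = π, ∫ cos(mx)^2 dx = π, and cross terms integrate to 0.
So ∫_{-π}^{π} f(x)^2 dx = 1^2 · π + 1^2 · π = (1 + 1)π.
Divide by 2π: (1 + 1)/2 = 1.
By Parseval, this equals Σ |c_n|^2.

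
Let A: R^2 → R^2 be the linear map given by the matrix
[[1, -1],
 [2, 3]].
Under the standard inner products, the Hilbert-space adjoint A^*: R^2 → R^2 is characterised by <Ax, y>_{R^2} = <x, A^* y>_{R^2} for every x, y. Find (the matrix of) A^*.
A^* = A^T =
[[1, 2],
 [-1, 3]]

For real matrices with standard dot products, the defining identity <Ax, y> = <x, A^* y> gives (Ax)^T y = x^T (A^*) y, i.e. x^T A^T y = x^T (A^*) y. Since this holds for all x, y, we must have A^* = A^T. Therefore
A^* =
[[1, 2],
 [-1, 3]].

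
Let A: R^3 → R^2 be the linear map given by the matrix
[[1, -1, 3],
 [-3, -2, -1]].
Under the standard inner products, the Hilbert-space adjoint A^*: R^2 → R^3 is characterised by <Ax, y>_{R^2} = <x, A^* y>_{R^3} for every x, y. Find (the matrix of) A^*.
A^* = A^T =
[[1, -3],
 [-1, -2],
 [3, -1]]

For real matrices with standard dot products, the defining identity <Ax, y> = <x, A^* y> gives (Ax)^T y = x^T (A^*) y, i.e. x^T A^T y = x^T (A^*) y. Since this holds for all x, y, we must have A^* = A^T. Therefore
A^* =
[[1, -3],
 [-1, -2],
 [3, -1]].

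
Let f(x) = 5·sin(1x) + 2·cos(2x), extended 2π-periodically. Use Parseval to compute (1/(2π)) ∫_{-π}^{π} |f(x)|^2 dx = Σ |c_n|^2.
Σ |c_n|^2 = 29/2

Expand |f|^2 and use orthogonality of {sin(nx), cos(mx)} on [-π, π]:
  ∫_{-π}^{π} sin(nx)^2 dx = π, ∫ cos(mx)^2 dx = π, and cross terms integrate to 0.
So ∫_{-π}^{π} f(x)^2 dx = 5^2 · π + 2^2 · π = (25 + 4)π.
Divide by 2π: (25 + 4)/2 = 29/2.
By Parseval, this equals Σ |c_n|^2.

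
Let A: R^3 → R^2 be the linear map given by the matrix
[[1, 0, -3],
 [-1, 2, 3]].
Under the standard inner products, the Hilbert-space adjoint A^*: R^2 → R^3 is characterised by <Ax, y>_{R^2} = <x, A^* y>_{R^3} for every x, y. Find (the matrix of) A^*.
A^* = A^T =
[[1, -1],
 [0, 2],
 [-3, 3]]

For real matrices with standard dot products, the defining identity <Ax, y> = <x, A^* y> gives (Ax)^T y = x^T (A^*) y, i.e. x^T A^T y = x^T (A^*) y. Since this holds for all x, y, we must have A^* = A^T. Therefore
A^* =
[[1, -1],
 [0, 2],
 [-3, 3]].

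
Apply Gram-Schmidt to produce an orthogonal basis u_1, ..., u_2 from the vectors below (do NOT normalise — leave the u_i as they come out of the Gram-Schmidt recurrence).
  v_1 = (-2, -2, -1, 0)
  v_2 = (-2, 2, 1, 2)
Orthogonal basis:
  u_1 = (-2, -2, -1, 0)
  u_2 = (-20/9, 16/9, 8/9, 2)

Apply the Gram-Schmidt recurrence
  u_1 = v_1
  u_i = v_i − Σ_{j<i} ((v_i · u_j) / (u_j · u_j)) · u_j.

Step by step this gives:
  u_1 = (-2, -2, -1, 0)
  u_2 = (-20/9, 16/9, 8/9, 2)

Orthogonality check:
  u_2 · u_1 = 0 (should be 0)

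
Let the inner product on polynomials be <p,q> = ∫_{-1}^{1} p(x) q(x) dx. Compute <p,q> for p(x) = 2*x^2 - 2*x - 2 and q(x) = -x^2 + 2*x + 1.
<p,q> = -24/5

Expand the product: p(x)·q(x) = -2*x^4 + 6*x^3 - 6*x - 2.
∫_{-1}^{1} of each monomial x^k gives [2/(k+1) if k even, 0 if k odd]. Integrating term-by-term (or equivalently evaluating the antiderivative F(x) = -2*x^5/5 + 3*x^4/2 - 3*x^2 - 2*x at the endpoints):
  F(1) − F(−1) = -39/10 − (9/10) = -24/5.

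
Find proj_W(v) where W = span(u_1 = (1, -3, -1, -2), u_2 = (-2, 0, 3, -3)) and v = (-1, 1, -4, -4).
proj_W(v) = (130/329, -522/329, -108/329, -414/329)

Set up U = [u_1 | ... | u_2] ∈ R^(4×2). The projector onto W = col(U) is P = U (U^T U)^(-1) U^T.
Compute U^T U =
  [15, 1]
  [1, 22],
and U^T v = (8, 2).
Solve U^T U · c = U^T v for the coefficients: c = (174/329, 22/329). The projection is proj_W(v) = U c.
Check: (v - proj_W(v)) · u_1 = 0  (should be 0).
Check: (v - proj_W(v)) · u_2 = 0  (should be 0).
Result: proj_W(v) = (130/329, -522/329, -108/329, -414/329).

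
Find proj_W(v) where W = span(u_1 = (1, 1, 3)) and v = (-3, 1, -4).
proj_W(v) = (-14/11, -14/11, -42/11)

Set up U = [u_1 | ... | u_1] ∈ R^(3×1). The projector onto W = col(U) is P = U (U^T U)^(-1) U^T.
Compute U^T U =
  [11],
and U^T v = (-14).
Solve U^T U · c = U^T v for the coefficients: c = (-14/11). The projection is proj_W(v) = U c.
Check: (v - proj_W(v)) · u_1 = 0  (should be 0).
Result: proj_W(v) = (-14/11, -14/11, -42/11).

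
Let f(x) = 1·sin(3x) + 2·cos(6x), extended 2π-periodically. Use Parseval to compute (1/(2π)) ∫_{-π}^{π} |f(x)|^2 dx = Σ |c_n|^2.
Σ |c_n|^2 = 5/2

Expand |f|^2 and use orthogonality of {sin(nx), cos(mx)} on [-π, π]:
  ∫_{-π}^{π} sin(nx)^2 dx = π, ∫ cos(mx)^2 dx = π, and cross terms integrate to 0.
So ∫_{-π}^{π} f(x)^2 dx = 1^2 · π + 2^2 · π = (1 + 4)π.
Divide by 2π: (1 + 4)/2 = 5/2.
By Parseval, this equals Σ |c_n|^2.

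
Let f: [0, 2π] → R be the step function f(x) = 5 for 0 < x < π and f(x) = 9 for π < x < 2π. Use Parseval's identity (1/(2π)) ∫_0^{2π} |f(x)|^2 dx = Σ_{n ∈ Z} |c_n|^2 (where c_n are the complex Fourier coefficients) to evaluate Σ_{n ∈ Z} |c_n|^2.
Σ |c_n|^2 = 53

Parseval equates the L^2 energy of f (normalised by 1/(2π)) with the ℓ^2 sum of its Fourier coefficients: (1/(2π)) ∫_0^{2π} |f|^2 = Σ |c_n|^2.
Compute the left side: (1/(2π)) [∫_0^π 5^2 dx + ∫_π^{2π} 9^2 dx] = (1/(2π)) · (25π + 81π) = (25 + 81)/2 = 53.
So Σ_{n ∈ Z} |c_n|^2 = 53.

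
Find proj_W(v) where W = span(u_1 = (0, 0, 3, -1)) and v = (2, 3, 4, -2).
proj_W(v) = (0, 0, 21/5, -7/5)

Set up U = [u_1 | ... | u_1] ∈ R^(4×1). The projector onto W = col(U) is P = U (U^T U)^(-1) U^T.
Compute U^T U =
  [10],
and U^T v = (14).
Solve U^T U · c = U^T v for the coefficients: c = (7/5). The projection is proj_W(v) = U c.
Check: (v - proj_W(v)) · u_1 = 0  (should be 0).
Result: proj_W(v) = (0, 0, 21/5, -7/5).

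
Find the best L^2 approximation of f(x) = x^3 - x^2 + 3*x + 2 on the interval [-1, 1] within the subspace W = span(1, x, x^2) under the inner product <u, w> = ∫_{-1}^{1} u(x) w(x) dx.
g(x) = -x^2 + 18*x/5 + 2

The best approximation g ∈ W is the orthogonal projection of f onto W. Writing g = a_0 + a_1 x + a_2 x^2, the coefficients solve the normal equations G · a = b where
  G_{ij} = <φ_i, φ_j> and b_i = <f, φ_i>, with φ_0 = 1, φ_1 = x, φ_2 = x^2.
G =
  [2, 0, 2/3]
  [0, 2/3, 0]
  [2/3, 0, 2/5],
b = (10/3, 12/5, 14/15).
Solving gives a_0 = 2, a_1 = 18/5, a_2 = -1, so
  g(x) = -x^2 + 18*x/5 + 2.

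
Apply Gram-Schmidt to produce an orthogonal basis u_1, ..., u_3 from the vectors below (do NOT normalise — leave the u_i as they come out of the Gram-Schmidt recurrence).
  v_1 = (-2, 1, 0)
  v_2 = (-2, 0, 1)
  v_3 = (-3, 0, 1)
Orthogonal basis:
  u_1 = (-2, 1, 0)
  u_2 = (-2/5, -4/5, 1)
  u_3 = (-1/9, -2/9, -2/9)

Apply the Gram-Schmidt recurrence
  u_1 = v_1
  u_i = v_i − Σ_{j<i} ((v_i · u_j) / (u_j · u_j)) · u_j.

Step by step this gives:
  u_1 = (-2, 1, 0)
  u_2 = (-2/5, -4/5, 1)
  u_3 = (-1/9, -2/9, -2/9)

Orthogonality check:
  u_2 · u_1 = 0 (should be 0)
  u_3 · u_1 = 0 (should be 0)
  u_3 · u_2 = 0 (should be 0)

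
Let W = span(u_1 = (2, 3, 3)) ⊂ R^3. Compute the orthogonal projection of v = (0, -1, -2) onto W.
proj_W(v) = (-9/11, -27/22, -27/22)

Set up U = [u_1 | ... | u_1] ∈ R^(3×1). The projector onto W = col(U) is P = U (U^T U)^(-1) U^T.
Compute U^T U =
  [22],
and U^T v = (-9).
Solve U^T U · c = U^T v for the coefficients: c = (-9/22). The projection is proj_W(v) = U c.
Check: (v - proj_W(v)) · u_1 = 0  (should be 0).
Result: proj_W(v) = (-9/11, -27/22, -27/22).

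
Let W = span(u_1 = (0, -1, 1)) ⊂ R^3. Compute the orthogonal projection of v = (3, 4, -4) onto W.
proj_W(v) = (0, 4, -4)

Set up U = [u_1 | ... | u_1] ∈ R^(3×1). The projector onto W = col(U) is P = U (U^T U)^(-1) U^T.
Compute U^T U =
  [2],
and U^T v = (-8).
Solve U^T U · c = U^T v for the coefficients: c = (-4). The projection is proj_W(v) = U c.
Check: (v - proj_W(v)) · u_1 = 0  (should be 0).
Result: proj_W(v) = (0, 4, -4).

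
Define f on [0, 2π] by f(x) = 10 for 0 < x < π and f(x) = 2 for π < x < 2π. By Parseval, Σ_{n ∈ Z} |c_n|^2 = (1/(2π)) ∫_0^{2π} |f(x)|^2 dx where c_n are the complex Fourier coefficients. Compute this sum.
Σ |c_n|^2 = 52

Parseval equates the L^2 energy of f (normalised by 1/(2π)) with the ℓ^2 sum of its Fourier coefficients: (1/(2π)) ∫_0^{2π} |f|^2 = Σ |c_n|^2.
Compute the left side: (1/(2π)) [∫_0^π 10^2 dx + ∫_π^{2π} 2^2 dx] = (1/(2π)) · (100π + 4π) = (100 + 4)/2 = 52.
So Σ_{n ∈ Z} |c_n|^2 = 52.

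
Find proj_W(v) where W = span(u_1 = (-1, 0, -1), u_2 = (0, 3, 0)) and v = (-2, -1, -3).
proj_W(v) = (-5/2, -1, -5/2)

Set up U = [u_1 | ... | u_2] ∈ R^(3×2). The projector onto W = col(U) is P = U (U^T U)^(-1) U^T.
Compute U^T U =
  [2, 0]
  [0, 9],
and U^T v = (5, -3).
Solve U^T U · c = U^T v for the coefficients: c = (5/2, -1/3). The projection is proj_W(v) = U c.
Check: (v - proj_W(v)) · u_1 = 0  (should be 0).
Check: (v - proj_W(v)) · u_2 = 0  (should be 0).
Result: proj_W(v) = (-5/2, -1, -5/2).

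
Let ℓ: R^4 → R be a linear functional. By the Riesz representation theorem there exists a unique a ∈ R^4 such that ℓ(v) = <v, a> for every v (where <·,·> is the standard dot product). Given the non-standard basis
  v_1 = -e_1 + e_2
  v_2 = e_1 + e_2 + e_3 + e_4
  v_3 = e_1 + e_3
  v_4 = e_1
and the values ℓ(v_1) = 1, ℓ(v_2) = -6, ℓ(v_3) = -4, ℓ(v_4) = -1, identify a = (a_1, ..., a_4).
a = (-1, 0, -3, -2)

Write a = (a_1, ..., a_4) in the standard basis. For each basis vector v_i, ℓ(v_i) = <v_i, a> is a linear equation in the a_j's. Collect the n equations into a matrix system V a = ℓ, where row i of V is v_i (expressed in the standard basis). Since V is invertible (lower-triangular with 1s on the diagonal, up to permutation), solve by back-substitution:
  V =
[[-1, 1, 0, 0],
 [1, 1, 1, 1],
 [1, 0, 1, 0],
 [1, 0, 0, 0]]
  V a = (1, -6, -4, -1)
Solving gives a = (-1, 0, -3, -2).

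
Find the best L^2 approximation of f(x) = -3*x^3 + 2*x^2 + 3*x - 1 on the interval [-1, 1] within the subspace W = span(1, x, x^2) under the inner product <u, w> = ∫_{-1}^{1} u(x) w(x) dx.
g(x) = 2*x^2 + 6*x/5 - 1

The best approximation g ∈ W is the orthogonal projection of f onto W. Writing g = a_0 + a_1 x + a_2 x^2, the coefficients solve the normal equations G · a = b where
  G_{ij} = <φ_i, φ_j> and b_i = <f, φ_i>, with φ_0 = 1, φ_1 = x, φ_2 = x^2.
G =
  [2, 0, 2/3]
  [0, 2/3, 0]
  [2/3, 0, 2/5],
b = (-2/3, 4/5, 2/15).
Solving gives a_0 = -1, a_1 = 6/5, a_2 = 2, so
  g(x) = 2*x^2 + 6*x/5 - 1.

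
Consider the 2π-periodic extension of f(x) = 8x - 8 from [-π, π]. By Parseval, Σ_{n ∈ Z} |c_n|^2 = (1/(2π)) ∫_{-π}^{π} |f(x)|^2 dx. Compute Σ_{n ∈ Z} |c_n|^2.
Σ |c_n|^2 = 64π^2/3 + 64

Expand and integrate term by term over [-π, π]:
  ∫ (8x)^2 dx = 64·(2π^3/3); ∫ 2·8·(-8)·x dx = 0 (odd integrand); ∫ (-8)^2 dx = 64·2π.
So (1/(2π)) ∫_{-π}^{π} (8x - 8)^2 dx = 64π^2/3 + 64 = 64π^2/3 + 64.
Parseval ⇒ Σ |c_n|^2 = 64π^2/3 + 64.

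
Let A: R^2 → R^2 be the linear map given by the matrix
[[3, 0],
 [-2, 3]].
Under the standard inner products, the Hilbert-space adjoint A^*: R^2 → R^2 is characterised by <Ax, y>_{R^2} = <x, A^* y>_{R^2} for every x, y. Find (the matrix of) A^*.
A^* = A^T =
[[3, -2],
 [0, 3]]

For real matrices with standard dot products, the defining identity <Ax, y> = <x, A^* y> gives (Ax)^T y = x^T (A^*) y, i.e. x^T A^T y = x^T (A^*) y. Since this holds for all x, y, we must have A^* = A^T. Therefore
A^* =
[[3, -2],
 [0, 3]].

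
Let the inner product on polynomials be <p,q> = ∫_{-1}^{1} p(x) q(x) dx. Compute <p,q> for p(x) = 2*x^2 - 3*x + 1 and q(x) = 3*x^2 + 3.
<p,q> = 72/5

Expand the product: p(x)·q(x) = 6*x^4 - 9*x^3 + 9*x^2 - 9*x + 3.
∫_{-1}^{1} of each monomial x^k gives [2/(k+1) if k even, 0 if k odd]. Integrating term-by-term (or equivalently evaluating the antiderivative F(x) = 6*x^5/5 - 9*x^4/4 + 3*x^3 - 9*x^2/2 + 3*x at the endpoints):
  F(1) − F(−1) = 9/20 − (-279/20) = 72/5.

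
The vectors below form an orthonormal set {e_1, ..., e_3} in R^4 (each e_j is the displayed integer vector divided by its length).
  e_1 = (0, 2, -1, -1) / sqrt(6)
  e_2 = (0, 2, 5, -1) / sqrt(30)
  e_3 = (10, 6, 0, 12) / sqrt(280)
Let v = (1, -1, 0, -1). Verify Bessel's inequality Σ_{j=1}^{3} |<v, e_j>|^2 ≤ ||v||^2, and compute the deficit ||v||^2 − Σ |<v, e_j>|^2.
Σ |<v, e_j>|^2 = 3/7; ||v||^2 = 3; deficit = 18/7

Write each e_j = u_j / sqrt(<u_j, u_j>) where u_j is the displayed integer vector. Then <v, e_j> = <v, u_j> / sqrt(<u_j, u_j>), so |<v, e_j>|^2 = <v, u_j>^2 / <u_j, u_j>.
Coefficients: <v, e_1> = -1/sqrt(6), <v, e_2> = -1/sqrt(30), <v, e_3> = -8/sqrt(280).
Square and sum: Σ |<v, e_j>|^2 = 3/7.
Compute ||v||^2 = v·v = 3.
Deficit = 3 − 3/7 = 18/7 ≥ 0, confirming Bessel's inequality. (The deficit equals ||v − Σ <v,e_j> e_j||^2, the squared distance from v to span{e_j}.)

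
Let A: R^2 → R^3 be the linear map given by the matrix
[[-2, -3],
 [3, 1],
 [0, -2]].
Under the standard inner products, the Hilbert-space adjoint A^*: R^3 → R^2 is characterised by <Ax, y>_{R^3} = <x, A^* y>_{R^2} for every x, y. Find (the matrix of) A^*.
A^* = A^T =
[[-2, 3, 0],
 [-3, 1, -2]]

For real matrices with standard dot products, the defining identity <Ax, y> = <x, A^* y> gives (Ax)^T y = x^T (A^*) y, i.e. x^T A^T y = x^T (A^*) y. Since this holds for all x, y, we must have A^* = A^T. Therefore
A^* =
[[-2, 3, 0],
 [-3, 1, -2]].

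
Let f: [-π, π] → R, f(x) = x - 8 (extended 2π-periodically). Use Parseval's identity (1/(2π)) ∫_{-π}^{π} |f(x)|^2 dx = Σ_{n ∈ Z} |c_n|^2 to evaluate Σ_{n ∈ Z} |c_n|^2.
Σ |c_n|^2 = π^2/3 + 64

Expand and integrate term by term over [-π, π]:
  ∫ (x)^2 dx = 1·(2π^3/3); ∫ 2·1·(-8)·x dx = 0 (odd integrand); ∫ (-8)^2 dx = 64·2π.
So (1/(2π)) ∫_{-π}^{π} (x - 8)^2 dx = 1π^2/3 + 64 = π^2/3 + 64.
Parseval ⇒ Σ |c_n|^2 = π^2/3 + 64.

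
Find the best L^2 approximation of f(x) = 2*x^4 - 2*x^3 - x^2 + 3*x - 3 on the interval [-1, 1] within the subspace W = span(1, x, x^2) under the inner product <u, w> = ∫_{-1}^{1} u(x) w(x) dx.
g(x) = 5*x^2/7 + 9*x/5 - 111/35

The best approximation g ∈ W is the orthogonal projection of f onto W. Writing g = a_0 + a_1 x + a_2 x^2, the coefficients solve the normal equations G · a = b where
  G_{ij} = <φ_i, φ_j> and b_i = <f, φ_i>, with φ_0 = 1, φ_1 = x, φ_2 = x^2.
G =
  [2, 0, 2/3]
  [0, 2/3, 0]
  [2/3, 0, 2/5],
b = (-88/15, 6/5, -64/35).
Solving gives a_0 = -111/35, a_1 = 9/5, a_2 = 5/7, so
  g(x) = 5*x^2/7 + 9*x/5 - 111/35.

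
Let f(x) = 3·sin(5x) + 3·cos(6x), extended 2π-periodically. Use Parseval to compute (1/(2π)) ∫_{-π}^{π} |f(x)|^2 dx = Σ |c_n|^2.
Σ |c_n|^2 = 9

Expand |f|^2 and use orthogonality of {sin(nx), cos(mx)} on [-π, π]:
  ∫_{-π}^{π} sin(nx)^2 dx = π, ∫ cos(mx)^2 dx = π, and cross terms integrate to 0.
So ∫_{-π}^{π} f(x)^2 dx = 3^2 · π + 3^2 · π = (9 + 9)π.
Divide by 2π: (9 + 9)/2 = 9.
By Parseval, this equals Σ |c_n|^2.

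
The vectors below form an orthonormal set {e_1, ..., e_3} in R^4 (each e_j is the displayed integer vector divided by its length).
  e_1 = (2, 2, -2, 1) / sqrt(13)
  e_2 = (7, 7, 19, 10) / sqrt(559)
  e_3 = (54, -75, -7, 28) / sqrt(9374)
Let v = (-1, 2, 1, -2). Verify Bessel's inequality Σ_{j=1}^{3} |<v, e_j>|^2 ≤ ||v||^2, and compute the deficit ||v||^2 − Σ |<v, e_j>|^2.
Σ |<v, e_j>|^2 = 1739/218; ||v||^2 = 10; deficit = 441/218

Write each e_j = u_j / sqrt(<u_j, u_j>) where u_j is the displayed integer vector. Then <v, e_j> = <v, u_j> / sqrt(<u_j, u_j>), so |<v, e_j>|^2 = <v, u_j>^2 / <u_j, u_j>.
Coefficients: <v, e_1> = -2/sqrt(13), <v, e_2> = 6/sqrt(559), <v, e_3> = -267/sqrt(9374).
Square and sum: Σ |<v, e_j>|^2 = 1739/218.
Compute ||v||^2 = v·v = 10.
Deficit = 10 − 1739/218 = 441/218 ≥ 0, confirming Bessel's inequality. (The deficit equals ||v − Σ <v,e_j> e_j||^2, the squared distance from v to span{e_j}.)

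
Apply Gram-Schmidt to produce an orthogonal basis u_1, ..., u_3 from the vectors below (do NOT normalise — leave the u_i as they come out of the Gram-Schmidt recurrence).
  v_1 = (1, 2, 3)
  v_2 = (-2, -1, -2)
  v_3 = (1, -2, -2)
Orthogonal basis:
  u_1 = (1, 2, 3)
  u_2 = (-9/7, 3/7, 1/7)
  u_3 = (-1/26, -2/13, 3/26)

Apply the Gram-Schmidt recurrence
  u_1 = v_1
  u_i = v_i − Σ_{j<i} ((v_i · u_j) / (u_j · u_j)) · u_j.

Step by step this gives:
  u_1 = (1, 2, 3)
  u_2 = (-9/7, 3/7, 1/7)
  u_3 = (-1/26, -2/13, 3/26)

Orthogonality check:
  u_2 · u_1 = 0 (should be 0)
  u_3 · u_1 = 0 (should be 0)
  u_3 · u_2 = 0 (should be 0)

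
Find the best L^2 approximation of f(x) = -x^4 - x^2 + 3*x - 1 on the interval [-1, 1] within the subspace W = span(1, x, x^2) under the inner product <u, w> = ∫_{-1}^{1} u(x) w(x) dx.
g(x) = -13*x^2/7 + 3*x - 32/35

The best approximation g ∈ W is the orthogonal projection of f onto W. Writing g = a_0 + a_1 x + a_2 x^2, the coefficients solve the normal equations G · a = b where
  G_{ij} = <φ_i, φ_j> and b_i = <f, φ_i>, with φ_0 = 1, φ_1 = x, φ_2 = x^2.
G =
  [2, 0, 2/3]
  [0, 2/3, 0]
  [2/3, 0, 2/5],
b = (-46/15, 2, -142/105).
Solving gives a_0 = -32/35, a_1 = 3, a_2 = -13/7, so
  g(x) = -13*x^2/7 + 3*x - 32/35.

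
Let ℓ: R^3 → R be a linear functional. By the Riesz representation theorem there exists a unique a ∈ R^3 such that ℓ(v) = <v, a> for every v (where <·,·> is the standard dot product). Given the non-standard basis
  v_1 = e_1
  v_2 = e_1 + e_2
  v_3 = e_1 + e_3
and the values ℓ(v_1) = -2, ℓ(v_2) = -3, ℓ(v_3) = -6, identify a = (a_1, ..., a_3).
a = (-2, -1, -4)

Write a = (a_1, ..., a_3) in the standard basis. For each basis vector v_i, ℓ(v_i) = <v_i, a> is a linear equation in the a_j's. Collect the n equations into a matrix system V a = ℓ, where row i of V is v_i (expressed in the standard basis). Since V is invertible (lower-triangular with 1s on the diagonal, up to permutation), solve by back-substitution:
  V =
[[1, 0, 0],
 [1, 1, 0],
 [1, 0, 1]]
  V a = (-2, -3, -6)
Solving gives a = (-2, -1, -4).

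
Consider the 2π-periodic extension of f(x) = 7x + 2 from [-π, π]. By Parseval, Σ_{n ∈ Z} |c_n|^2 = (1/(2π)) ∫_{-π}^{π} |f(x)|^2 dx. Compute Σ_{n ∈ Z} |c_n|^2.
Σ |c_n|^2 = 49π^2/3 + 4

Expand and integrate term by term over [-π, π]:
  ∫ (7x)^2 dx = 49·(2π^3/3); ∫ 2·7·(2)·x dx = 0 (odd integrand); ∫ 2^2 dx = 4·2π.
So (1/(2π)) ∫_{-π}^{π} (7x + 2)^2 dx = 49π^2/3 + 4 = 49π^2/3 + 4.
Parseval ⇒ Σ |c_n|^2 = 49π^2/3 + 4.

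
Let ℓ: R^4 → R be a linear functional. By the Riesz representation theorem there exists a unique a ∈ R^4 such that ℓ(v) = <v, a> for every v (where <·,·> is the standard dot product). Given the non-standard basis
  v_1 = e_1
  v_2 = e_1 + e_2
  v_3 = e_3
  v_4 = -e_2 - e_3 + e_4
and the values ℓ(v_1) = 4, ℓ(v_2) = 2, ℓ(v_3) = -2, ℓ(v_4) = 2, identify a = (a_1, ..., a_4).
a = (4, -2, -2, -2)

Write a = (a_1, ..., a_4) in the standard basis. For each basis vector v_i, ℓ(v_i) = <v_i, a> is a linear equation in the a_j's. Collect the n equations into a matrix system V a = ℓ, where row i of V is v_i (expressed in the standard basis). Since V is invertible (lower-triangular with 1s on the diagonal, up to permutation), solve by back-substitution:
  V =
[[1, 0, 0, 0],
 [1, 1, 0, 0],
 [0, 0, 1, 0],
 [0, -1, -1, 1]]
  V a = (4, 2, -2, 2)
Solving gives a = (4, -2, -2, -2).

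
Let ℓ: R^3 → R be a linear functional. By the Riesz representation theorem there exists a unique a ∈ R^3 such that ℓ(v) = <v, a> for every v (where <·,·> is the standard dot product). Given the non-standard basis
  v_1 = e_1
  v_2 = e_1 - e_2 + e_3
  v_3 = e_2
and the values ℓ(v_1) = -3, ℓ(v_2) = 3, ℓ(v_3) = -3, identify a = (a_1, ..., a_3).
a = (-3, -3, 3)

Write a = (a_1, ..., a_3) in the standard basis. For each basis vector v_i, ℓ(v_i) = <v_i, a> is a linear equation in the a_j's. Collect the n equations into a matrix system V a = ℓ, where row i of V is v_i (expressed in the standard basis). Since V is invertible (lower-triangular with 1s on the diagonal, up to permutation), solve by back-substitution:
  V =
[[1, 0, 0],
 [1, -1, 1],
 [0, 1, 0]]
  V a = (-3, 3, -3)
Solving gives a = (-3, -3, 3).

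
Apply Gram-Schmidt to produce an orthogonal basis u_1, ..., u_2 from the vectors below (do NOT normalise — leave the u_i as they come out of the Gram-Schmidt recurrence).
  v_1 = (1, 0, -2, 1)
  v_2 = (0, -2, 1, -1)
Orthogonal basis:
  u_1 = (1, 0, -2, 1)
  u_2 = (1/2, -2, 0, -1/2)

Apply the Gram-Schmidt recurrence
  u_1 = v_1
  u_i = v_i − Σ_{j<i} ((v_i · u_j) / (u_j · u_j)) · u_j.

Step by step this gives:
  u_1 = (1, 0, -2, 1)
  u_2 = (1/2, -2, 0, -1/2)

Orthogonality check:
  u_2 · u_1 = 0 (should be 0)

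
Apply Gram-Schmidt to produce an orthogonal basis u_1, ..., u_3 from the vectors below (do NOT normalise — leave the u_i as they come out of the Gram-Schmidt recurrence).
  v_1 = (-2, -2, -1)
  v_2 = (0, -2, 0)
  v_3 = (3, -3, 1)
Orthogonal basis:
  u_1 = (-2, -2, -1)
  u_2 = (8/9, -10/9, 4/9)
  u_3 = (1/5, 0, -2/5)

Apply the Gram-Schmidt recurrence
  u_1 = v_1
  u_i = v_i − Σ_{j<i} ((v_i · u_j) / (u_j · u_j)) · u_j.

Step by step this gives:
  u_1 = (-2, -2, -1)
  u_2 = (8/9, -10/9, 4/9)
  u_3 = (1/5, 0, -2/5)

Orthogonality check:
  u_2 · u_1 = 0 (should be 0)
  u_3 · u_1 = 0 (should be 0)
  u_3 · u_2 = 0 (should be 0)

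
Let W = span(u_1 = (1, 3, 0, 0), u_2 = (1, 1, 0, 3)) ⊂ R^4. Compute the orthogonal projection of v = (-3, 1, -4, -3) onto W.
proj_W(v) = (-33/47, 11/47, 0, -165/47)

Set up U = [u_1 | ... | u_2] ∈ R^(4×2). The projector onto W = col(U) is P = U (U^T U)^(-1) U^T.
Compute U^T U =
  [10, 4]
  [4, 11],
and U^T v = (0, -11).
Solve U^T U · c = U^T v for the coefficients: c = (22/47, -55/47). The projection is proj_W(v) = U c.
Check: (v - proj_W(v)) · u_1 = 0  (should be 0).
Check: (v - proj_W(v)) · u_2 = 0  (should be 0).
Result: proj_W(v) = (-33/47, 11/47, 0, -165/47).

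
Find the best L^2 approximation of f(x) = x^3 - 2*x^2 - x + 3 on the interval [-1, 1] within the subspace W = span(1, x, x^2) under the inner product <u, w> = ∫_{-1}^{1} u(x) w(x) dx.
g(x) = -2*x^2 - 2*x/5 + 3

The best approximation g ∈ W is the orthogonal projection of f onto W. Writing g = a_0 + a_1 x + a_2 x^2, the coefficients solve the normal equations G · a = b where
  G_{ij} = <φ_i, φ_j> and b_i = <f, φ_i>, with φ_0 = 1, φ_1 = x, φ_2 = x^2.
G =
  [2, 0, 2/3]
  [0, 2/3, 0]
  [2/3, 0, 2/5],
b = (14/3, -4/15, 6/5).
Solving gives a_0 = 3, a_1 = -2/5, a_2 = -2, so
  g(x) = -2*x^2 - 2*x/5 + 3.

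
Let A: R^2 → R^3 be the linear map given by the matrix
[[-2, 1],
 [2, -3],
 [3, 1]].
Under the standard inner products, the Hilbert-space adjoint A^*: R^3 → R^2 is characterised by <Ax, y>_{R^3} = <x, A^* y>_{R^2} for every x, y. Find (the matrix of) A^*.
A^* = A^T =
[[-2, 2, 3],
 [1, -3, 1]]

For real matrices with standard dot products, the defining identity <Ax, y> = <x, A^* y> gives (Ax)^T y = x^T (A^*) y, i.e. x^T A^T y = x^T (A^*) y. Since this holds for all x, y, we must have A^* = A^T. Therefore
A^* =
[[-2, 2, 3],
 [1, -3, 1]].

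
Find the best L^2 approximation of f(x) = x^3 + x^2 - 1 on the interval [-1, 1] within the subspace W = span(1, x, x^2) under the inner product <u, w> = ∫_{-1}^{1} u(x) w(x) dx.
g(x) = x^2 + 3*x/5 - 1

The best approximation g ∈ W is the orthogonal projection of f onto W. Writing g = a_0 + a_1 x + a_2 x^2, the coefficients solve the normal equations G · a = b where
  G_{ij} = <φ_i, φ_j> and b_i = <f, φ_i>, with φ_0 = 1, φ_1 = x, φ_2 = x^2.
G =
  [2, 0, 2/3]
  [0, 2/3, 0]
  [2/3, 0, 2/5],
b = (-4/3, 2/5, -4/15).
Solving gives a_0 = -1, a_1 = 3/5, a_2 = 1, so
  g(x) = x^2 + 3*x/5 - 1.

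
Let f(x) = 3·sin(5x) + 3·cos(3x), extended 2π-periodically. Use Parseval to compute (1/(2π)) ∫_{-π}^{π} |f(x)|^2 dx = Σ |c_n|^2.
Σ |c_n|^2 = 9

Expand |f|^2 and use orthogonality of {sin(nx), cos(mx)} on [-π, π]:
  ∫_{-π}^{π} sin(nx)^2 dx = π, ∫ cos(mx)^2 dx = π, and cross terms integrate to 0.
So ∫_{-π}^{π} f(x)^2 dx = 3^2 · π + 3^2 · π = (9 + 9)π.
Divide by 2π: (9 + 9)/2 = 9.
By Parseval, this equals Σ |c_n|^2.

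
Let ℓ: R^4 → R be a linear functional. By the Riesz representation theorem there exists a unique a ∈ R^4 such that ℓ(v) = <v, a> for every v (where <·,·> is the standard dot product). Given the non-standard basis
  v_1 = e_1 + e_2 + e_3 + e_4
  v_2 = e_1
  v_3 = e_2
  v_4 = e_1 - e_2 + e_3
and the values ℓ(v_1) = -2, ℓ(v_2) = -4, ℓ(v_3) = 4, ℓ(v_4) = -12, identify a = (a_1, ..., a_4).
a = (-4, 4, -4, 2)

Write a = (a_1, ..., a_4) in the standard basis. For each basis vector v_i, ℓ(v_i) = <v_i, a> is a linear equation in the a_j's. Collect the n equations into a matrix system V a = ℓ, where row i of V is v_i (expressed in the standard basis). Since V is invertible (lower-triangular with 1s on the diagonal, up to permutation), solve by back-substitution:
  V =
[[1, 1, 1, 1],
 [1, 0, 0, 0],
 [0, 1, 0, 0],
 [1, -1, 1, 0]]
  V a = (-2, -4, 4, -12)
Solving gives a = (-4, 4, -4, 2).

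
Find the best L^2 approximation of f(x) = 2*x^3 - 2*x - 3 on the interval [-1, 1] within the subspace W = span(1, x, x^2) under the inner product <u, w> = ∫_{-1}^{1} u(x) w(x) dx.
g(x) = -4*x/5 - 3

The best approximation g ∈ W is the orthogonal projection of f onto W. Writing g = a_0 + a_1 x + a_2 x^2, the coefficients solve the normal equations G · a = b where
  G_{ij} = <φ_i, φ_j> and b_i = <f, φ_i>, with φ_0 = 1, φ_1 = x, φ_2 = x^2.
G =
  [2, 0, 2/3]
  [0, 2/3, 0]
  [2/3, 0, 2/5],
b = (-6, -8/15, -2).
Solving gives a_0 = -3, a_1 = -4/5, a_2 = 0, so
  g(x) = -4*x/5 - 3.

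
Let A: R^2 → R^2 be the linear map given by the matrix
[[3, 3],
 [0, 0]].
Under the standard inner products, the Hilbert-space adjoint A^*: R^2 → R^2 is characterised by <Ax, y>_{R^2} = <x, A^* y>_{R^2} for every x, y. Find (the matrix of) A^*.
A^* = A^T =
[[3, 0],
 [3, 0]]

For real matrices with standard dot products, the defining identity <Ax, y> = <x, A^* y> gives (Ax)^T y = x^T (A^*) y, i.e. x^T A^T y = x^T (A^*) y. Since this holds for all x, y, we must have A^* = A^T. Therefore
A^* =
[[3, 0],
 [3, 0]].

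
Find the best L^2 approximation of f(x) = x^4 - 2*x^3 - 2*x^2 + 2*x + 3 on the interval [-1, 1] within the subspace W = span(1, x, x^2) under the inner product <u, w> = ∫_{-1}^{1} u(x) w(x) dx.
g(x) = -8*x^2/7 + 4*x/5 + 102/35

The best approximation g ∈ W is the orthogonal projection of f onto W. Writing g = a_0 + a_1 x + a_2 x^2, the coefficients solve the normal equations G · a = b where
  G_{ij} = <φ_i, φ_j> and b_i = <f, φ_i>, with φ_0 = 1, φ_1 = x, φ_2 = x^2.
G =
  [2, 0, 2/3]
  [0, 2/3, 0]
  [2/3, 0, 2/5],
b = (76/15, 8/15, 52/35).
Solving gives a_0 = 102/35, a_1 = 4/5, a_2 = -8/7, so
  g(x) = -8*x^2/7 + 4*x/5 + 102/35.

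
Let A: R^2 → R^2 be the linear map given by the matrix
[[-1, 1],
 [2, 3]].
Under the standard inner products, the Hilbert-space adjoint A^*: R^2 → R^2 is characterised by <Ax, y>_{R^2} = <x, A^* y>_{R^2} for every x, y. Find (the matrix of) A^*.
A^* = A^T =
[[-1, 2],
 [1, 3]]

For real matrices with standard dot products, the defining identity <Ax, y> = <x, A^* y> gives (Ax)^T y = x^T (A^*) y, i.e. x^T A^T y = x^T (A^*) y. Since this holds for all x, y, we must have A^* = A^T. Therefore
A^* =
[[-1, 2],
 [1, 3]].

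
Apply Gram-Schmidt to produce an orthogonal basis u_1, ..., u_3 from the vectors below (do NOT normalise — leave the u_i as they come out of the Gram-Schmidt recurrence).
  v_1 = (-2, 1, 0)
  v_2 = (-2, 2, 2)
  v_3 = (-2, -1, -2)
Orthogonal basis:
  u_1 = (-2, 1, 0)
  u_2 = (2/5, 4/5, 2)
  u_3 = (-1/3, -2/3, 1/3)

Apply the Gram-Schmidt recurrence
  u_1 = v_1
  u_i = v_i − Σ_{j<i} ((v_i · u_j) / (u_j · u_j)) · u_j.

Step by step this gives:
  u_1 = (-2, 1, 0)
  u_2 = (2/5, 4/5, 2)
  u_3 = (-1/3, -2/3, 1/3)

Orthogonality check:
  u_2 · u_1 = 0 (should be 0)
  u_3 · u_1 = 0 (should be 0)
  u_3 · u_2 = 0 (should be 0)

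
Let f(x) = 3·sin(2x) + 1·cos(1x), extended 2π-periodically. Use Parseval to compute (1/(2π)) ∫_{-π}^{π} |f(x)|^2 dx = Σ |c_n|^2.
Σ |c_n|^2 = 5

Expand |f|^2 and use orthogonality of {sin(nx), cos(mx)} on [-π, π]:
  ∫_{-π}^{π} sin(nx)^2 dx = π, ∫ cos(mx)^2 dx = π, and cross terms integrate to 0.
So ∫_{-π}^{π} f(x)^2 dx = 3^2 · π + 1^2 · π = (9 + 1)π.
Divide by 2π: (9 + 1)/2 = 5.
By Parseval, this equals Σ |c_n|^2.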